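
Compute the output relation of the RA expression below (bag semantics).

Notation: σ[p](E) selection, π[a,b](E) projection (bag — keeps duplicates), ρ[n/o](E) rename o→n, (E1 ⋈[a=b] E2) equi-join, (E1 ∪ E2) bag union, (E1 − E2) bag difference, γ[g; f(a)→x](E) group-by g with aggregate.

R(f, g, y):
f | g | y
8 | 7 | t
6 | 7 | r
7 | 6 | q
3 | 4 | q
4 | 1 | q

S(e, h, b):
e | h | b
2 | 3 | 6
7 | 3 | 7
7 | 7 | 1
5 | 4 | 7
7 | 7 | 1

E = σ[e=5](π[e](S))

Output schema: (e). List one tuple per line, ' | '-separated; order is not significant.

Row counts bottom-up:
  S → 5
  π[e](S) → 5
  σ[e=5](π[e](S)) → 1

== RESULT ==
e
5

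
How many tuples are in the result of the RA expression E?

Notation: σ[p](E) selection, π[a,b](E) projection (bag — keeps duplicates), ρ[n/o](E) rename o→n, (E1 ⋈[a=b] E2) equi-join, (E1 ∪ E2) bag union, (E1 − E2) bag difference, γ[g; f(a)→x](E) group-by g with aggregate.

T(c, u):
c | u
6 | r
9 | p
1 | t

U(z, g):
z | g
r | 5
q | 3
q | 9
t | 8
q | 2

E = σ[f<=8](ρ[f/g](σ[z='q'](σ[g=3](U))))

Subexpression sizes:
  U → 5
  σ[g=3](U) → 1
  σ[z='q'](σ[g=3](U)) → 1
  ρ[f/g](σ[z='q'](σ[g=3](U))) → 1
  σ[f<=8](ρ[f/g](σ[z='q'](σ[g=3](U)))) → 1

|E| = 1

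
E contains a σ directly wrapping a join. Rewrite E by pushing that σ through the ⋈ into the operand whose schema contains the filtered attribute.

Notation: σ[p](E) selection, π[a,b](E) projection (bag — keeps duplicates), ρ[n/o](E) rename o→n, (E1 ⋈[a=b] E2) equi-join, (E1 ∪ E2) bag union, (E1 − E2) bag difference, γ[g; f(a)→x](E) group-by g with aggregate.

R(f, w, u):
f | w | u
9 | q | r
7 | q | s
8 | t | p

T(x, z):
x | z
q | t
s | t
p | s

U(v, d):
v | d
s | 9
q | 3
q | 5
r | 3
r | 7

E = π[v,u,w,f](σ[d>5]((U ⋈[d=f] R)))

σ filters on d, owned by the left side.
E' = π[v,u,w,f]((σ[d>5](U) ⋈[d=f] R))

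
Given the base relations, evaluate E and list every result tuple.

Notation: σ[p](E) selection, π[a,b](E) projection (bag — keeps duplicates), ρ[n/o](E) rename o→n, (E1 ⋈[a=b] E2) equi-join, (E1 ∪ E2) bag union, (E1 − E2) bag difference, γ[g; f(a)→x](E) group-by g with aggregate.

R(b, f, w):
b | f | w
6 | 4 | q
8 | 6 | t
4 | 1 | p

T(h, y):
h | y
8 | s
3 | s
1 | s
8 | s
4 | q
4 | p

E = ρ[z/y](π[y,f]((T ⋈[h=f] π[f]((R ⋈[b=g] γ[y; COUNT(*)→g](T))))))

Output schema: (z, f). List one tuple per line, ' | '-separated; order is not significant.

Per-node cardinality:
  T → 6
  R → 3
  T → 6
  γ[y; COUNT(*)→g](T) → 3
  (R ⋈[b=g] γ[y; COUNT(*)→g](T)) → 1
  π[f]((R ⋈[b=g] γ[y; COUNT(*)→g](T))) → 1
  (T ⋈[h=f] π[f]((R ⋈[b=g] γ[y; COUNT(*)→g](T)))) → 1
  π[y,f]((T ⋈[h=f] π[f]((R ⋈[b=g] γ[y; COUNT(*)→g](T))))) → 1
  ρ[z/y](π[y,f]((T ⋈[h=f] π[f]((R ⋈[b=g] γ[y; COUNT(*)→g](T)))))) → 1

== RESULT ==
z | f
s | 1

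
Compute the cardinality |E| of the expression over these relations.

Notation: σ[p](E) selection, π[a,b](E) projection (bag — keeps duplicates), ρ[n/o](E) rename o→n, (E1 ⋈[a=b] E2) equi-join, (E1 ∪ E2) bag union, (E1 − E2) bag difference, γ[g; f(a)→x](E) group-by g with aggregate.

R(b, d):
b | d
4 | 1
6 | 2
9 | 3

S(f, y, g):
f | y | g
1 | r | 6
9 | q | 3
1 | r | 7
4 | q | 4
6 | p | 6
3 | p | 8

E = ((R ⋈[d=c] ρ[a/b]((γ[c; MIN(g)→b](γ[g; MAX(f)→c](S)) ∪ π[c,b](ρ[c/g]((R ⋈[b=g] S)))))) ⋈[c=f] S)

Row counts bottom-up:
  R → 3
  S → 6
  γ[g; MAX(f)→c](S) → 5
  γ[c; MIN(g)→b](γ[g; MAX(f)→c](S)) → 5
  R → 3
  S → 6
  (R ⋈[b=g] S) → 3
  ρ[c/g]((R ⋈[b=g] S)) → 3
  π[c,b](ρ[c/g]((R ⋈[b=g] S))) → 3
  (γ[c; MIN(g)→b](γ[g; MAX(f)→c](S)) ∪ π[c,b](ρ[c/g]((R ⋈[b=g] S)))) → 8
  ρ[a/b]((γ[c; MIN(g)→b](γ[g; MAX(f)→c](S)) ∪ π[c,b](ρ[c/g]((R ⋈[b=g] S))))) → 8
  (R ⋈[d=c] ρ[a/b]((γ[c; MIN(g)→b](γ[g; MAX(f)→c](S)) ∪ π[c,b](ρ[c/g]((R ⋈[b=g] S)))))) → 2
  S → 6
  ((R ⋈[d=c] ρ[a/b]((γ[c; MIN(g)→b](γ[g; MAX(f)→c](S)) ∪ π[c,b](ρ[c/g]((R ⋈[b=g] S)))))) ⋈[c=f] S) → 3

|E| = 3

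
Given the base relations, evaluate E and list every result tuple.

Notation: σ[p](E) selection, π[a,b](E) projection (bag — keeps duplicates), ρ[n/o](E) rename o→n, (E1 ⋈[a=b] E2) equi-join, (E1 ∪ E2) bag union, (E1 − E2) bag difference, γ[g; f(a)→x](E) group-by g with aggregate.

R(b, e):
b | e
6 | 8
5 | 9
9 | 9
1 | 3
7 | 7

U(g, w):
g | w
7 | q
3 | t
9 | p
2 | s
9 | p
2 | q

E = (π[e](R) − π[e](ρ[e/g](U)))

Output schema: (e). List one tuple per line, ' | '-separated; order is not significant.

Per-node cardinality:
  R → 5
  π[e](R) → 5
  U → 6
  ρ[e/g](U) → 6
  π[e](ρ[e/g](U)) → 6
  (π[e](R) − π[e](ρ[e/g](U))) → 1

== RESULT ==
e
8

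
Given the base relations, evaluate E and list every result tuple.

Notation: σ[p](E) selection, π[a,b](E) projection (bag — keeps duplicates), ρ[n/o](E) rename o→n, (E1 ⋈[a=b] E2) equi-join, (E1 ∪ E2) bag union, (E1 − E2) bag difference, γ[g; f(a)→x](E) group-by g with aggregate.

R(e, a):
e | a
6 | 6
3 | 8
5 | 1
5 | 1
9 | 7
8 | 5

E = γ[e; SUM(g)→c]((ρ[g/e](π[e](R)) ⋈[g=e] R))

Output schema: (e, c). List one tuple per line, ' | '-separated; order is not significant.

Per-node cardinality:
  R → 6
  π[e](R) → 6
  ρ[g/e](π[e](R)) → 6
  R → 6
  (ρ[g/e](π[e](R)) ⋈[g=e] R) → 8
  γ[e; SUM(g)→c]((ρ[g/e](π[e](R)) ⋈[g=e] R)) → 5

== RESULT ==
e | c
3 | 3
5 | 20
6 | 6
8 | 8
9 | 9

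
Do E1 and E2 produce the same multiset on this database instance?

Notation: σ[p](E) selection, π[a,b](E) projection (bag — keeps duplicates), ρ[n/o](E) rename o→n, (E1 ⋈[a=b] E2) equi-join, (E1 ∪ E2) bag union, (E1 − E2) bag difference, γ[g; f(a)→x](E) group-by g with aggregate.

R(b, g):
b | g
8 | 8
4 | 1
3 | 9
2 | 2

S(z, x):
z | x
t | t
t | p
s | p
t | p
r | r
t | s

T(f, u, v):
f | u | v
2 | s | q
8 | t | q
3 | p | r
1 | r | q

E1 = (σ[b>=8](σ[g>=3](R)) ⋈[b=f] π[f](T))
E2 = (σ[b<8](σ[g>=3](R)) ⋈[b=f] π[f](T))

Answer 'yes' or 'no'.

E1 per-node cardinality:
  R → 4
  σ[g>=3](R) → 2
  σ[b>=8](σ[g>=3](R)) → 1
  T → 4
  π[f](T) → 4
  (σ[b>=8](σ[g>=3](R)) ⋈[b=f] π[f](T)) → 1
E2 per-node cardinality:
  R → 4
  σ[g>=3](R) → 2
  σ[b<8](σ[g>=3](R)) → 1
  T → 4
  π[f](T) → 4
  (σ[b<8](σ[g>=3](R)) ⋈[b=f] π[f](T)) → 1

E1 result:
b | g | f
8 | 8 | 8
E2 result:
b | g | f
3 | 9 | 3
Witness: (3, 9, 3) appears 0× in E1 but 1× in E2.

no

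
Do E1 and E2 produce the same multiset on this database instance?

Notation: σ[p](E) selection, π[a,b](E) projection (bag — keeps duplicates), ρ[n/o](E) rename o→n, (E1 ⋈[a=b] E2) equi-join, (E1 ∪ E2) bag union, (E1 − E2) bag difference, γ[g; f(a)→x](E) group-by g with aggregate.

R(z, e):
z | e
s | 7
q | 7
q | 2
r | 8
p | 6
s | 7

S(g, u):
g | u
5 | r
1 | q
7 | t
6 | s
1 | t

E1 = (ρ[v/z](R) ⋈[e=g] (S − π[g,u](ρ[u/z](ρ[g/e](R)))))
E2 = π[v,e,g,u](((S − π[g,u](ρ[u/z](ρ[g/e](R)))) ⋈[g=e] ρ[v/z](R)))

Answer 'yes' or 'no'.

E1 row counts bottom-up:
  R → 6
  ρ[v/z](R) → 6
  S → 5
  R → 6
  ρ[g/e](R) → 6
  ρ[u/z](ρ[g/e](R)) → 6
  π[g,u](ρ[u/z](ρ[g/e](R))) → 6
  (S − π[g,u](ρ[u/z](ρ[g/e](R)))) → 5
  (ρ[v/z](R) ⋈[e=g] (S − π[g,u](ρ[u/z](ρ[g/e](R))))) → 4
E2 row counts bottom-up:
  S → 5
  R → 6
  ρ[g/e](R) → 6
  ρ[u/z](ρ[g/e](R)) → 6
  π[g,u](ρ[u/z](ρ[g/e](R))) → 6
  (S − π[g,u](ρ[u/z](ρ[g/e](R)))) → 5
  R → 6
  ρ[v/z](R) → 6
  ((S − π[g,u](ρ[u/z](ρ[g/e](R)))) ⋈[g=e] ρ[v/z](R)) → 4
  π[v,e,g,u](((S − π[g,u](ρ[u/z](ρ[g/e](R)))) ⋈[g=e] ρ[v/z](R))) → 4

E1 and E2 produce the same multiset:
v | e | g | u
p | 6 | 6 | s
q | 7 | 7 | t
s | 7 | 7 | t
s | 7 | 7 | t

yes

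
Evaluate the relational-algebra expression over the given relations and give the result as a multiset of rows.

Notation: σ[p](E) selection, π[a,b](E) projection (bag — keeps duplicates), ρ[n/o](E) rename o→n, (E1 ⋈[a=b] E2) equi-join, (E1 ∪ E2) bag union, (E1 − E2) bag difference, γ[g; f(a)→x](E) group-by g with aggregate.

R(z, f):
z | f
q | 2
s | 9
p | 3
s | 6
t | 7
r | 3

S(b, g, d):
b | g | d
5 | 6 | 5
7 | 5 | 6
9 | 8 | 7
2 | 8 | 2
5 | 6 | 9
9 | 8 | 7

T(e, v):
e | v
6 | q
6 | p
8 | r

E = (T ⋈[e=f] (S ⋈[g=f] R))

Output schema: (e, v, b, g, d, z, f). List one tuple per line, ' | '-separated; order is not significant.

Stepwise |·|:
  T → 3
  S → 6
  R → 6
  (S ⋈[g=f] R) → 2
  (T ⋈[e=f] (S ⋈[g=f] R)) → 4

== RESULT ==
e | v | b | g | d | z | f
6 | p | 5 | 6 | 5 | s | 6
6 | p | 5 | 6 | 9 | s | 6
6 | q | 5 | 6 | 5 | s | 6
6 | q | 5 | 6 | 9 | s | 6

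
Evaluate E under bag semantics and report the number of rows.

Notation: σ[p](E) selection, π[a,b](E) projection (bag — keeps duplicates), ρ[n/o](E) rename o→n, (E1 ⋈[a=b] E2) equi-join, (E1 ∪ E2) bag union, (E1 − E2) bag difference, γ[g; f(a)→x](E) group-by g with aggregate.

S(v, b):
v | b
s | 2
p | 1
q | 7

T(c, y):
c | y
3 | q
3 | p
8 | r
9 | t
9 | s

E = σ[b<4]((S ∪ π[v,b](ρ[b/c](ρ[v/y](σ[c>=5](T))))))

Row counts bottom-up:
  S → 3
  T → 5
  σ[c>=5](T) → 3
  ρ[v/y](σ[c>=5](T)) → 3
  ρ[b/c](ρ[v/y](σ[c>=5](T))) → 3
  π[v,b](ρ[b/c](ρ[v/y](σ[c>=5](T)))) → 3
  (S ∪ π[v,b](ρ[b/c](ρ[v/y](σ[c>=5](T))))) → 6
  σ[b<4]((S ∪ π[v,b](ρ[b/c](ρ[v/y](σ[c>=5](T)))))) → 2

|E| = 2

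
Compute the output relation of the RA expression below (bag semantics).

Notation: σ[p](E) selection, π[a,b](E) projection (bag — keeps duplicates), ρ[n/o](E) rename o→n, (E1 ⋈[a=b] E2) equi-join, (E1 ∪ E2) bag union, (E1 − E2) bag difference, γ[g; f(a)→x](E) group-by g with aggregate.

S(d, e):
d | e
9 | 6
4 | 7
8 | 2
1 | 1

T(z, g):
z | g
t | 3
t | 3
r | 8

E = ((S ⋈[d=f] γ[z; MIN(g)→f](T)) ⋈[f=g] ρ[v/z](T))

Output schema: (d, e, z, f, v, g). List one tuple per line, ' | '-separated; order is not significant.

Subexpression sizes:
  S → 4
  T → 3
  γ[z; MIN(g)→f](T) → 2
  (S ⋈[d=f] γ[z; MIN(g)→f](T)) → 1
  T → 3
  ρ[v/z](T) → 3
  ((S ⋈[d=f] γ[z; MIN(g)→f](T)) ⋈[f=g] ρ[v/z](T)) → 1

== RESULT ==
d | e | z | f | v | g
8 | 2 | r | 8 | r | 8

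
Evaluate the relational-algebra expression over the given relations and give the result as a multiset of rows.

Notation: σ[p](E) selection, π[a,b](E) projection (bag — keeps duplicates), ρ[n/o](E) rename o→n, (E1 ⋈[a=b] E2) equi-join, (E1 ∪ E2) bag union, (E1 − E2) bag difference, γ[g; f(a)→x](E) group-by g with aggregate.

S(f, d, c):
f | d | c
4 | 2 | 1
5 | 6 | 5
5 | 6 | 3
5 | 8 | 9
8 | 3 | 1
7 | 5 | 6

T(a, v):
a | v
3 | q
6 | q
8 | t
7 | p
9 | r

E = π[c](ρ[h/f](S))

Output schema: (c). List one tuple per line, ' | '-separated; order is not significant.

Subexpression sizes:
  S → 6
  ρ[h/f](S) → 6
  π[c](ρ[h/f](S)) → 6

== RESULT ==
c
1
1
3
5
6
9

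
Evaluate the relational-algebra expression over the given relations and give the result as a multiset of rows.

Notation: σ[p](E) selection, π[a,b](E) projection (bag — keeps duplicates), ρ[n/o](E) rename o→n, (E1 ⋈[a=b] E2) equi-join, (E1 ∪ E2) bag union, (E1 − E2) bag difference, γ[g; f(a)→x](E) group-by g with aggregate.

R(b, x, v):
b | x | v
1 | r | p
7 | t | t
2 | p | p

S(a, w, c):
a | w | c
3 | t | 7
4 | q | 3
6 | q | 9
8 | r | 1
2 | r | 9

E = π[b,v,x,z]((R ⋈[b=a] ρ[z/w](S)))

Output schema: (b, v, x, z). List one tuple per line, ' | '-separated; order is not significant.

Subexpression sizes:
  R → 3
  S → 5
  ρ[z/w](S) → 5
  (R ⋈[b=a] ρ[z/w](S)) → 1
  π[b,v,x,z]((R ⋈[b=a] ρ[z/w](S))) → 1

== RESULT ==
b | v | x | z
2 | p | p | r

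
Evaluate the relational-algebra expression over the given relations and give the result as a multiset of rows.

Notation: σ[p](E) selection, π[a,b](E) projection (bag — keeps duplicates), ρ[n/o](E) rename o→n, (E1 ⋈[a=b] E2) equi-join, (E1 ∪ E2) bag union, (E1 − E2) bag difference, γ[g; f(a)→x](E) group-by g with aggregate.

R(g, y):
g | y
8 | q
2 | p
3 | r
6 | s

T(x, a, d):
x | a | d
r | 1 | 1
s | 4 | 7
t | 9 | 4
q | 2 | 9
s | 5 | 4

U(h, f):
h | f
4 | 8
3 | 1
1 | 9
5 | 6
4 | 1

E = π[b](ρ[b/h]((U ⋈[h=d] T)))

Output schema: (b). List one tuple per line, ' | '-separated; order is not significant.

Stepwise |·|:
  U → 5
  T → 5
  (U ⋈[h=d] T) → 5
  ρ[b/h]((U ⋈[h=d] T)) → 5
  π[b](ρ[b/h]((U ⋈[h=d] T))) → 5

== RESULT ==
b
1
4
4
4
4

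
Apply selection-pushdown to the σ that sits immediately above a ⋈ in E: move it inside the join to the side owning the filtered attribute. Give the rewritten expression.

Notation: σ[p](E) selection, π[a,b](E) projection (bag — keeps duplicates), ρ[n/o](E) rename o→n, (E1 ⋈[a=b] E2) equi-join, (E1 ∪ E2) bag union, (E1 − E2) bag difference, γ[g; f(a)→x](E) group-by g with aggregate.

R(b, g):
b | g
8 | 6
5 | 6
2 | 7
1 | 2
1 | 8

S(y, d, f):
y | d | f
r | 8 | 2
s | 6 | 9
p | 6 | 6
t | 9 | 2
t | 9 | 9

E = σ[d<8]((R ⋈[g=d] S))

σ filters on d, owned by the right side.
E' = (R ⋈[g=d] σ[d<8](S))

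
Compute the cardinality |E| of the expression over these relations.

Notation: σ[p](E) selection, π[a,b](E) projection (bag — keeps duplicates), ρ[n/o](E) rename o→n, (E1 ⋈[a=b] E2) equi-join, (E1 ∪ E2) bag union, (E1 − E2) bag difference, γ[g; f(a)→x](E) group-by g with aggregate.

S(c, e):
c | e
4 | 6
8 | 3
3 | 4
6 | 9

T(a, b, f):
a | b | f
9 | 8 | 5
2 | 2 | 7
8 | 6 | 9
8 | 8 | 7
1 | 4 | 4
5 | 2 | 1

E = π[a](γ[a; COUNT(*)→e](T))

Stepwise |·|:
  T → 6
  γ[a; COUNT(*)→e](T) → 5
  π[a](γ[a; COUNT(*)→e](T)) → 5

|E| = 5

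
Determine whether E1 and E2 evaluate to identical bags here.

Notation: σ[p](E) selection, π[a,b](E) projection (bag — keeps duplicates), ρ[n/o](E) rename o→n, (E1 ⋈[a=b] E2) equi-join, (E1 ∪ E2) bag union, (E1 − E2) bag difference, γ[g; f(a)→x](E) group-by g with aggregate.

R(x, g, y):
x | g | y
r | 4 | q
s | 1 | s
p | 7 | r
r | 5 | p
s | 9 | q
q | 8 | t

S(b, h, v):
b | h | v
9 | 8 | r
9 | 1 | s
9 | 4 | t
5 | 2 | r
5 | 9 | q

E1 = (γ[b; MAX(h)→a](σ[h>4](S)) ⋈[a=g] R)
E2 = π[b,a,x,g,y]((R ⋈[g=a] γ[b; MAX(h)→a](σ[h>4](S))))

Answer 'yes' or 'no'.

E1 stepwise |·|:
  S → 5
  σ[h>4](S) → 2
  γ[b; MAX(h)→a](σ[h>4](S)) → 2
  R → 6
  (γ[b; MAX(h)→a](σ[h>4](S)) ⋈[a=g] R) → 2
E2 stepwise |·|:
  R → 6
  S → 5
  σ[h>4](S) → 2
  γ[b; MAX(h)→a](σ[h>4](S)) → 2
  (R ⋈[g=a] γ[b; MAX(h)→a](σ[h>4](S))) → 2
  π[b,a,x,g,y]((R ⋈[g=a] γ[b; MAX(h)→a](σ[h>4](S)))) → 2

E1 and E2 produce the same multiset:
b | a | x | g | y
5 | 9 | s | 9 | q
9 | 8 | q | 8 | t

yes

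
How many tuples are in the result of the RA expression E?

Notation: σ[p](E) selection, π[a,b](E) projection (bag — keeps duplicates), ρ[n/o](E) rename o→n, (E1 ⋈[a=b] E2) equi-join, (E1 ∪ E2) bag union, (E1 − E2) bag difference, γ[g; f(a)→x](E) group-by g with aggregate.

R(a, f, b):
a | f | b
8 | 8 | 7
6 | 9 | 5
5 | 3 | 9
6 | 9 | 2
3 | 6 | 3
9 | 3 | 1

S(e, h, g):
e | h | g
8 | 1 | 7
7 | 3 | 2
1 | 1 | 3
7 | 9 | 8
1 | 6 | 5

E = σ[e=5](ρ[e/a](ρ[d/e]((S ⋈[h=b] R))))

Row counts bottom-up:
  S → 5
  R → 6
  (S ⋈[h=b] R) → 4
  ρ[d/e]((S ⋈[h=b] R)) → 4
  ρ[e/a](ρ[d/e]((S ⋈[h=b] R))) → 4
  σ[e=5](ρ[e/a](ρ[d/e]((S ⋈[h=b] R)))) → 1

|E| = 1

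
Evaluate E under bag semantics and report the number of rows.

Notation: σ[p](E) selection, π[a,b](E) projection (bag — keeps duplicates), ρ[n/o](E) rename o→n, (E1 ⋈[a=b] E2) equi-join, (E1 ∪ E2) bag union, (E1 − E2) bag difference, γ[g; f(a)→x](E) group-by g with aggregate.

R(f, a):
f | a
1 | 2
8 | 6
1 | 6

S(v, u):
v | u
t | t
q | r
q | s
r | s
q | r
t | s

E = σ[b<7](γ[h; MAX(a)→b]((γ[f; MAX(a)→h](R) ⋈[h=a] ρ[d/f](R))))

Subexpression sizes:
  R → 3
  γ[f; MAX(a)→h](R) → 2
  R → 3
  ρ[d/f](R) → 3
  (γ[f; MAX(a)→h](R) ⋈[h=a] ρ[d/f](R)) → 4
  γ[h; MAX(a)→b]((γ[f; MAX(a)→h](R) ⋈[h=a] ρ[d/f](R))) → 1
  σ[b<7](γ[h; MAX(a)→b]((γ[f; MAX(a)→h](R) ⋈[h=a] ρ[d/f](R)))) → 1

|E| = 1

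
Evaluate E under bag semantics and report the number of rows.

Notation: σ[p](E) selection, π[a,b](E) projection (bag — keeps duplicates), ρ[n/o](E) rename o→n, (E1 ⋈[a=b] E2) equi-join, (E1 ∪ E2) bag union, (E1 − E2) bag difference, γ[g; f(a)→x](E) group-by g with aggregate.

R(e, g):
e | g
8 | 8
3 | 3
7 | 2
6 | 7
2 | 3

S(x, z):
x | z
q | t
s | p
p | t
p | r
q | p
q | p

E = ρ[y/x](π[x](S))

Stepwise |·|:
  S → 6
  π[x](S) → 6
  ρ[y/x](π[x](S)) → 6

|E| = 6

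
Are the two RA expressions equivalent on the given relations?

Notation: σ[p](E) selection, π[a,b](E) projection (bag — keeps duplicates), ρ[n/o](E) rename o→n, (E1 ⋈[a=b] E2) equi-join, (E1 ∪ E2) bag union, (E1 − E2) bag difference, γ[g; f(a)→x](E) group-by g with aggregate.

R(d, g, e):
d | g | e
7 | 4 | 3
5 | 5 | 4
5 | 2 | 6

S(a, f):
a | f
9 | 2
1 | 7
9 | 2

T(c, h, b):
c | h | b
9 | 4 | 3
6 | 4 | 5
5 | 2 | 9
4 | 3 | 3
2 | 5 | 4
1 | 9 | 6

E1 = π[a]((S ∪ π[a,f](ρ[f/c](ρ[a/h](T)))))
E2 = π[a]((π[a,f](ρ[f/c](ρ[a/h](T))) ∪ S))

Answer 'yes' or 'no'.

E1 subexpression sizes:
  S → 3
  T → 6
  ρ[a/h](T) → 6
  ρ[f/c](ρ[a/h](T)) → 6
  π[a,f](ρ[f/c](ρ[a/h](T))) → 6
  (S ∪ π[a,f](ρ[f/c](ρ[a/h](T)))) → 9
  π[a]((S ∪ π[a,f](ρ[f/c](ρ[a/h](T))))) → 9
E2 subexpression sizes:
  T → 6
  ρ[a/h](T) → 6
  ρ[f/c](ρ[a/h](T)) → 6
  π[a,f](ρ[f/c](ρ[a/h](T))) → 6
  S → 3
  (π[a,f](ρ[f/c](ρ[a/h](T))) ∪ S) → 9
  π[a]((π[a,f](ρ[f/c](ρ[a/h](T))) ∪ S)) → 9

E1 and E2 produce the same multiset:
a
1
2
3
4
4
5
9
9
9

yes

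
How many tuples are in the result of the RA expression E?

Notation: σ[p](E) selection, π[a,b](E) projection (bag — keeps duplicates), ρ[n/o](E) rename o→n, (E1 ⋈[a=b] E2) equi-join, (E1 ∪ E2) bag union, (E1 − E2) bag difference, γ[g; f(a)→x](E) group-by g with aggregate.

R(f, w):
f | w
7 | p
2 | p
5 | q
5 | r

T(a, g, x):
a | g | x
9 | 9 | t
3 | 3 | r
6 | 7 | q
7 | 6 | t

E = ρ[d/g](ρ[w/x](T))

Per-node cardinality:
  T → 4
  ρ[w/x](T) → 4
  ρ[d/g](ρ[w/x](T)) → 4

|E| = 4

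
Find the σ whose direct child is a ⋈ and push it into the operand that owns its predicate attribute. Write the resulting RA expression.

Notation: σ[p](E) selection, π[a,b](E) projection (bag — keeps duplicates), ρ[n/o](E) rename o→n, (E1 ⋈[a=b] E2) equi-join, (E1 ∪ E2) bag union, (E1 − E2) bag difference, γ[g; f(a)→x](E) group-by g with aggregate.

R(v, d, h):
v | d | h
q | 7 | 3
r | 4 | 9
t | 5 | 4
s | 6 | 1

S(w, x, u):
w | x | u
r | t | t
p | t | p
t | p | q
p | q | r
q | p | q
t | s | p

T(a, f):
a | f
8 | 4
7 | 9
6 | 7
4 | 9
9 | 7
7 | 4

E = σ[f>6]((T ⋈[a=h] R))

σ filters on f, owned by the left side.
E' = (σ[f>6](T) ⋈[a=h] R)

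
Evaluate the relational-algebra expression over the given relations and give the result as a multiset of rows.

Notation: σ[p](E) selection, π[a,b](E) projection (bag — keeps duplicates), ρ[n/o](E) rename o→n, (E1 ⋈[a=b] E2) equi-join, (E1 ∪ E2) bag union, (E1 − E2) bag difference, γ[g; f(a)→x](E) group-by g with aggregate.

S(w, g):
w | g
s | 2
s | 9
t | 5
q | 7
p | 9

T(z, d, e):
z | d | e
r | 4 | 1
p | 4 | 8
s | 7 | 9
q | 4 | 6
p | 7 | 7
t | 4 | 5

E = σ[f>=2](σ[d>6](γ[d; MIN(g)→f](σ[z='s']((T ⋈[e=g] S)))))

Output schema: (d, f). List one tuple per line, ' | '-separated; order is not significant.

Row counts bottom-up:
  T → 6
  S → 5
  (T ⋈[e=g] S) → 4
  σ[z='s']((T ⋈[e=g] S)) → 2
  γ[d; MIN(g)→f](σ[z='s']((T ⋈[e=g] S))) → 1
  σ[d>6](γ[d; MIN(g)→f](σ[z='s']((T ⋈[e=g] S)))) → 1
  σ[f>=2](σ[d>6](γ[d; MIN(g)→f](σ[z='s']((T ⋈[e=g] S))))) → 1

== RESULT ==
d | f
7 | 9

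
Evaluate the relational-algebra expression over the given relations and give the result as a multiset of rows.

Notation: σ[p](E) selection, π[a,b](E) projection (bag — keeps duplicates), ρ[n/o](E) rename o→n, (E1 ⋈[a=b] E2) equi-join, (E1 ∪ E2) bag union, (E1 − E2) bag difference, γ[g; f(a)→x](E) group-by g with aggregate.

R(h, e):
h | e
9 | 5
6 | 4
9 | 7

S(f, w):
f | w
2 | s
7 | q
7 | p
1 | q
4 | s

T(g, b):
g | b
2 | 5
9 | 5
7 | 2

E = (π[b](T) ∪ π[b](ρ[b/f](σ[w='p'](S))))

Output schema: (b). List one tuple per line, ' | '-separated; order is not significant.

Subexpression sizes:
  T → 3
  π[b](T) → 3
  S → 5
  σ[w='p'](S) → 1
  ρ[b/f](σ[w='p'](S)) → 1
  π[b](ρ[b/f](σ[w='p'](S))) → 1
  (π[b](T) ∪ π[b](ρ[b/f](σ[w='p'](S)))) → 4

== RESULT ==
b
2
5
5
7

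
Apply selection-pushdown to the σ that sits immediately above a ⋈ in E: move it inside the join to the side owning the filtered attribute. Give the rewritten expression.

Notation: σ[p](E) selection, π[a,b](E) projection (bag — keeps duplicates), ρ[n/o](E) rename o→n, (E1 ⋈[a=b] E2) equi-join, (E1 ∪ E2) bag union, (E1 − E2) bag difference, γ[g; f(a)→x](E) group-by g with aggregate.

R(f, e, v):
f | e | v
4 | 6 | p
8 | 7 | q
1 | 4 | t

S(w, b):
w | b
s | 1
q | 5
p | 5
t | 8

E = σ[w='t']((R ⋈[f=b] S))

σ filters on w, owned by the right side.
E' = (R ⋈[f=b] σ[w='t'](S))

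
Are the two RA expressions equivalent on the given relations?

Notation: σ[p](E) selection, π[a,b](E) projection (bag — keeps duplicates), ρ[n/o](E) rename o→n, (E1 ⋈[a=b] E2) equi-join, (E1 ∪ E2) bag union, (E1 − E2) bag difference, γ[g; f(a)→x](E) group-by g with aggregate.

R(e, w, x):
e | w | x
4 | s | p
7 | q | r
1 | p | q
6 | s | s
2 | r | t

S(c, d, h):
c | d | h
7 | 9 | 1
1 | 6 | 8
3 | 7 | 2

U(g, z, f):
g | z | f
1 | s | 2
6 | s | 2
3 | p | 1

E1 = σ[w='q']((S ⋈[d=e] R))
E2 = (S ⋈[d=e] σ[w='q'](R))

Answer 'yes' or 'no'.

E1 per-node cardinality:
  S → 3
  R → 5
  (S ⋈[d=e] R) → 2
  σ[w='q']((S ⋈[d=e] R)) → 1
E2 per-node cardinality:
  S → 3
  R → 5
  σ[w='q'](R) → 1
  (S ⋈[d=e] σ[w='q'](R)) → 1

E1 and E2 produce the same multiset:
c | d | h | e | w | x
3 | 7 | 2 | 7 | q | r

yes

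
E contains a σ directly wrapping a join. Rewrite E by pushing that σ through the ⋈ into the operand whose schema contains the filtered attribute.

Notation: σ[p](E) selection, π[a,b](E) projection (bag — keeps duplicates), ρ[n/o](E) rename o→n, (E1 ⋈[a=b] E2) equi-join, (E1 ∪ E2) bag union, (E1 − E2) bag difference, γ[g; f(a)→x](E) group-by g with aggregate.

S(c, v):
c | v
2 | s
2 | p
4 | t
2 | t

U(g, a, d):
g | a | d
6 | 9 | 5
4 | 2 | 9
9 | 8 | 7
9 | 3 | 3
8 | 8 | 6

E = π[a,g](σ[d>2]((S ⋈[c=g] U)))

σ filters on d, owned by the right side.
E' = π[a,g]((S ⋈[c=g] σ[d>2](U)))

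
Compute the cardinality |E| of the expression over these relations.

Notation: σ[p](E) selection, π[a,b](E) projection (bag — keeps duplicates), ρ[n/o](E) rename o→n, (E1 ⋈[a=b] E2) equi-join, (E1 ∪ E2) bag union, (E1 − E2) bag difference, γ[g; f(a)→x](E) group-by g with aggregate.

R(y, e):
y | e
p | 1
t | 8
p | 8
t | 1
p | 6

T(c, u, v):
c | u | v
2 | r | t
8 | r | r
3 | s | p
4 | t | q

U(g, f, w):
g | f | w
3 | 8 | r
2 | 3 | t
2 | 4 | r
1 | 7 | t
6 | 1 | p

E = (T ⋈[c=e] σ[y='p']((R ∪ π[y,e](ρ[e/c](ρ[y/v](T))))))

Subexpression sizes:
  T → 4
  R → 5
  T → 4
  ρ[y/v](T) → 4
  ρ[e/c](ρ[y/v](T)) → 4
  π[y,e](ρ[e/c](ρ[y/v](T))) → 4
  (R ∪ π[y,e](ρ[e/c](ρ[y/v](T)))) → 9
  σ[y='p']((R ∪ π[y,e](ρ[e/c](ρ[y/v](T))))) → 4
  (T ⋈[c=e] σ[y='p']((R ∪ π[y,e](ρ[e/c](ρ[y/v](T)))))) → 2

|E| = 2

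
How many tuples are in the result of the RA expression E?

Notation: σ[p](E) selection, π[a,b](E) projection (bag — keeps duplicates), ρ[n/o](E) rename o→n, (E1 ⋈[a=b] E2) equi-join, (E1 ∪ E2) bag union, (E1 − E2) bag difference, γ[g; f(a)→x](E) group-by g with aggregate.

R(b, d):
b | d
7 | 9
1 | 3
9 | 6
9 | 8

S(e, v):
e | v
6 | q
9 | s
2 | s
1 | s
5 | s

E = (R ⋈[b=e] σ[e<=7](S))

Subexpression sizes:
  R → 4
  S → 5
  σ[e<=7](S) → 4
  (R ⋈[b=e] σ[e<=7](S)) → 1

|E| = 1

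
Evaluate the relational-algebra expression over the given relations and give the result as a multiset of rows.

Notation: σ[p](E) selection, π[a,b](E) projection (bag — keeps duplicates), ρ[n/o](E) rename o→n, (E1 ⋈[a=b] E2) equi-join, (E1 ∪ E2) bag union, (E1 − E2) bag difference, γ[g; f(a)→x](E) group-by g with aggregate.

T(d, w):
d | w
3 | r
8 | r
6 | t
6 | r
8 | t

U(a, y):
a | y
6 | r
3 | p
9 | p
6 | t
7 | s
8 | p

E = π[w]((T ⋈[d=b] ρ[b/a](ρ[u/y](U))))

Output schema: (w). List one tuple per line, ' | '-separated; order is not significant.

Stepwise |·|:
  T → 5
  U → 6
  ρ[u/y](U) → 6
  ρ[b/a](ρ[u/y](U)) → 6
  (T ⋈[d=b] ρ[b/a](ρ[u/y](U))) → 7
  π[w]((T ⋈[d=b] ρ[b/a](ρ[u/y](U)))) → 7

== RESULT ==
w
r
r
r
r
t
t
t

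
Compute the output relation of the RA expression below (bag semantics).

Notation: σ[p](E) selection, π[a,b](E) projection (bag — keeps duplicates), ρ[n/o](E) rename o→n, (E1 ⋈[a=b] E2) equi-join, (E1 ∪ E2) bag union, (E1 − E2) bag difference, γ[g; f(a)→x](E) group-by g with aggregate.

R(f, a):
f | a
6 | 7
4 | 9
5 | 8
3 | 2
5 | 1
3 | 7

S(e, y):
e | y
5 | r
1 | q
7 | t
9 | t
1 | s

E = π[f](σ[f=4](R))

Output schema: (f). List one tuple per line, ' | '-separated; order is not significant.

Row counts bottom-up:
  R → 6
  σ[f=4](R) → 1
  π[f](σ[f=4](R)) → 1

== RESULT ==
f
4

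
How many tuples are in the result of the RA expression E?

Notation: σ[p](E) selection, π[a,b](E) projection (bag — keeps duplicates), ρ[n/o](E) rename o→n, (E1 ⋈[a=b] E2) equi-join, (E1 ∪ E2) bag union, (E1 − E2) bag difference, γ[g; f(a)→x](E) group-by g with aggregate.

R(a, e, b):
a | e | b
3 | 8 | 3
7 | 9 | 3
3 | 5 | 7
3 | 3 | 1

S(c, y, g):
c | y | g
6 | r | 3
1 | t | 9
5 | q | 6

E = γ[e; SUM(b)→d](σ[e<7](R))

Subexpression sizes:
  R → 4
  σ[e<7](R) → 2
  γ[e; SUM(b)→d](σ[e<7](R)) → 2

|E| = 2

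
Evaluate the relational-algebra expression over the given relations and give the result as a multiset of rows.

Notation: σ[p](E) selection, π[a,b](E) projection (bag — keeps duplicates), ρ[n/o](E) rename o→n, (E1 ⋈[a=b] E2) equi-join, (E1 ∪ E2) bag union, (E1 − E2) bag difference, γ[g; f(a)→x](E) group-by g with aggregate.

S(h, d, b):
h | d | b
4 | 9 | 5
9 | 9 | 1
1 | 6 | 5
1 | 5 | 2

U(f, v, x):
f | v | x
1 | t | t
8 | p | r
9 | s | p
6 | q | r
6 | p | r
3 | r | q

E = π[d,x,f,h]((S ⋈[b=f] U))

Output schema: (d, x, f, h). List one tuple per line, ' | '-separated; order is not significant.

Subexpression sizes:
  S → 4
  U → 6
  (S ⋈[b=f] U) → 1
  π[d,x,f,h]((S ⋈[b=f] U)) → 1

== RESULT ==
d | x | f | h
9 | t | 1 | 9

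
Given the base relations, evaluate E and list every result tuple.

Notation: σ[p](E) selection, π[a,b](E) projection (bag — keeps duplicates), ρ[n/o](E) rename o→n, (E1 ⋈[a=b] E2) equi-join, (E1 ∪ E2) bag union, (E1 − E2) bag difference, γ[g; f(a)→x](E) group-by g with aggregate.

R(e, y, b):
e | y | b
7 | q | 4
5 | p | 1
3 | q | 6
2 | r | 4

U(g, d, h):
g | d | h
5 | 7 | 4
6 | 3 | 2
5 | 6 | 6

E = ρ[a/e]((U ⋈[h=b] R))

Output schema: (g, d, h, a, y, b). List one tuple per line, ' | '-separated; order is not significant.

Stepwise |·|:
  U → 3
  R → 4
  (U ⋈[h=b] R) → 3
  ρ[a/e]((U ⋈[h=b] R)) → 3

== RESULT ==
g | d | h | a | y | b
5 | 6 | 6 | 3 | q | 6
5 | 7 | 4 | 2 | r | 4
5 | 7 | 4 | 7 | q | 4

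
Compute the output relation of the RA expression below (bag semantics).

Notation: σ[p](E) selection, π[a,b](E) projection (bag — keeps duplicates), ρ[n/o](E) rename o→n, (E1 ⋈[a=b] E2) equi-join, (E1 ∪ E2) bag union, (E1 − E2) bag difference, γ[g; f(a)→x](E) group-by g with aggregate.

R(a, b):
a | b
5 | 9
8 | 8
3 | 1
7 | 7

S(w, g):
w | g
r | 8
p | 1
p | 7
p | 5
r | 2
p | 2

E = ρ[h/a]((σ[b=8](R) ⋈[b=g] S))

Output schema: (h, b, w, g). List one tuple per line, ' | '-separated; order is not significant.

Stepwise |·|:
  R → 4
  σ[b=8](R) → 1
  S → 6
  (σ[b=8](R) ⋈[b=g] S) → 1
  ρ[h/a]((σ[b=8](R) ⋈[b=g] S)) → 1

== RESULT ==
h | b | w | g
8 | 8 | r | 8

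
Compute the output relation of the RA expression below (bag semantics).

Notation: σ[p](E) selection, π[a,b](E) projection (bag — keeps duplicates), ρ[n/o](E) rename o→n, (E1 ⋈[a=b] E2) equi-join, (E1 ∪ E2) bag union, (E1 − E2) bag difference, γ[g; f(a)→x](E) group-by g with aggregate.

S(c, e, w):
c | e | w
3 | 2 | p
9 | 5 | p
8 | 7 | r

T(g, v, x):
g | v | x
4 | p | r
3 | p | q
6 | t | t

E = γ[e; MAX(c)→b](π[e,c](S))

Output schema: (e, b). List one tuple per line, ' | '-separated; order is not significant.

Per-node cardinality:
  S → 3
  π[e,c](S) → 3
  γ[e; MAX(c)→b](π[e,c](S)) → 3

== RESULT ==
e | b
2 | 3
5 | 9
7 | 8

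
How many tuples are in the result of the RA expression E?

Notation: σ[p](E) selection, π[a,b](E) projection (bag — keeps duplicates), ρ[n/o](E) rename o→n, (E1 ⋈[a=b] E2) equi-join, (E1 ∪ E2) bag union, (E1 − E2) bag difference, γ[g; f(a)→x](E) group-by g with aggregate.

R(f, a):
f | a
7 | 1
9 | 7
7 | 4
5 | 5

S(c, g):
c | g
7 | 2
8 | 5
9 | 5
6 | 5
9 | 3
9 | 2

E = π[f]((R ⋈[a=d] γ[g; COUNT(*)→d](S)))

Subexpression sizes:
  R → 4
  S → 6
  γ[g; COUNT(*)→d](S) → 3
  (R ⋈[a=d] γ[g; COUNT(*)→d](S)) → 1
  π[f]((R ⋈[a=d] γ[g; COUNT(*)→d](S))) → 1

|E| = 1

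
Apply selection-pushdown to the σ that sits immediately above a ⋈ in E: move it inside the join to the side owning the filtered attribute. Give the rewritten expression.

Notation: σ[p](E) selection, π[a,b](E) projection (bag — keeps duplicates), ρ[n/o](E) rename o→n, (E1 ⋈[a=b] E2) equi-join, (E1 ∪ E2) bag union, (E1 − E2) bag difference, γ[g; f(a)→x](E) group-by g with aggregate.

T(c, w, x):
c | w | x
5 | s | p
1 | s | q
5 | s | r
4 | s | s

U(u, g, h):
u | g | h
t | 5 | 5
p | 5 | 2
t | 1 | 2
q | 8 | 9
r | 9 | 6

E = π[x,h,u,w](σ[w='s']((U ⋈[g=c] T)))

σ filters on w, owned by the right side.
E' = π[x,h,u,w]((U ⋈[g=c] σ[w='s'](T)))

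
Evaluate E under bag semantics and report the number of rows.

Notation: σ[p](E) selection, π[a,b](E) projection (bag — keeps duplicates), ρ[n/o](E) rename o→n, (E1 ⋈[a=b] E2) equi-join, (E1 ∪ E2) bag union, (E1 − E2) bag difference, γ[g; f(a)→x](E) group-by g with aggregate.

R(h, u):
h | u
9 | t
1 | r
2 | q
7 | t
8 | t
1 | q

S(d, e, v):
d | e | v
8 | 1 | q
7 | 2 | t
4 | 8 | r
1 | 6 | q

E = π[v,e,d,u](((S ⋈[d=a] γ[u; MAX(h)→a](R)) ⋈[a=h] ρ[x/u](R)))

Stepwise |·|:
  S → 4
  R → 6
  γ[u; MAX(h)→a](R) → 3
  (S ⋈[d=a] γ[u; MAX(h)→a](R)) → 1
  R → 6
  ρ[x/u](R) → 6
  ((S ⋈[d=a] γ[u; MAX(h)→a](R)) ⋈[a=h] ρ[x/u](R)) → 2
  π[v,e,d,u](((S ⋈[d=a] γ[u; MAX(h)→a](R)) ⋈[a=h] ρ[x/u](R))) → 2

|E| = 2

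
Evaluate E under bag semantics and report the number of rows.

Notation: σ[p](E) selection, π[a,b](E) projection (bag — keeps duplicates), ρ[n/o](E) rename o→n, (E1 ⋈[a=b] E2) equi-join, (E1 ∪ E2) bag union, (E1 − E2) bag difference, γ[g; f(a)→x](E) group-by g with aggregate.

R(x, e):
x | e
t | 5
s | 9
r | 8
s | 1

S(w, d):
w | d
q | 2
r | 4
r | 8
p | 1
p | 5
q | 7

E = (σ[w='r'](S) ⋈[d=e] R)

Row counts bottom-up:
  S → 6
  σ[w='r'](S) → 2
  R → 4
  (σ[w='r'](S) ⋈[d=e] R) → 1

|E| = 1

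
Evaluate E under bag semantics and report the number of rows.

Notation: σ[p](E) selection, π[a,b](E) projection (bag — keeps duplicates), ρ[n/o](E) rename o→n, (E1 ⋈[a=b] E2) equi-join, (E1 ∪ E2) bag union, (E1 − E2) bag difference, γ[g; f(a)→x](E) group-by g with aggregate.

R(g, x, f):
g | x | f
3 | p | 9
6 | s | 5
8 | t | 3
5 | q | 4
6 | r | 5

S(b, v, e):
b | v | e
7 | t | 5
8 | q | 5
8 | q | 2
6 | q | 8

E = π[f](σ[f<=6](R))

Stepwise |·|:
  R → 5
  σ[f<=6](R) → 4
  π[f](σ[f<=6](R)) → 4

|E| = 4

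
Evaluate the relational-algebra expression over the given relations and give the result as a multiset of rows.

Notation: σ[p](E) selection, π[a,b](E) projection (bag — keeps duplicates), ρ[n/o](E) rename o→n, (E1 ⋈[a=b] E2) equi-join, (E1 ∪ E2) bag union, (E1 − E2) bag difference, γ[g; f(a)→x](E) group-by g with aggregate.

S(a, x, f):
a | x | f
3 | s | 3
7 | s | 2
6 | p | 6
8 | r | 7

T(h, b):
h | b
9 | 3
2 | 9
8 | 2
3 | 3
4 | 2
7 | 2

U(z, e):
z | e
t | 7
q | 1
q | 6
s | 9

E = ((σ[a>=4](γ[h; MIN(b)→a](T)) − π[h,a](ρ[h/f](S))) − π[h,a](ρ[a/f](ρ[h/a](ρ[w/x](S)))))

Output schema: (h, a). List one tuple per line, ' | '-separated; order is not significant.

Row counts bottom-up:
  T → 6
  γ[h; MIN(b)→a](T) → 6
  σ[a>=4](γ[h; MIN(b)→a](T)) → 1
  S → 4
  ρ[h/f](S) → 4
  π[h,a](ρ[h/f](S)) → 4
  (σ[a>=4](γ[h; MIN(b)→a](T)) − π[h,a](ρ[h/f](S))) → 1
  S → 4
  ρ[w/x](S) → 4
  ρ[h/a](ρ[w/x](S)) → 4
  ρ[a/f](ρ[h/a](ρ[w/x](S))) → 4
  π[h,a](ρ[a/f](ρ[h/a](ρ[w/x](S)))) → 4
  ((σ[a>=4](γ[h; MIN(b)→a](T)) − π[h,a](ρ[h/f](S))) − π[h,a](ρ[a/f](ρ[h/a](ρ[w/x](S))))) → 1

== RESULT ==
h | a
2 | 9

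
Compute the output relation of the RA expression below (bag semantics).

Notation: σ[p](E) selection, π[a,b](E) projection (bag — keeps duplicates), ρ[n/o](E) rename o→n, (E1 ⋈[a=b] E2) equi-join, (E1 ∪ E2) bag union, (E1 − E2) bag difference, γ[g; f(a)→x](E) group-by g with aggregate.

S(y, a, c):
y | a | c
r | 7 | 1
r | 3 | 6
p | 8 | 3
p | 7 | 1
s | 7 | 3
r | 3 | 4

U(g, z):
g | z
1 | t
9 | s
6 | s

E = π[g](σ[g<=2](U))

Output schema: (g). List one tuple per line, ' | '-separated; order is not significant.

Stepwise |·|:
  U → 3
  σ[g<=2](U) → 1
  π[g](σ[g<=2](U)) → 1

== RESULT ==
g
1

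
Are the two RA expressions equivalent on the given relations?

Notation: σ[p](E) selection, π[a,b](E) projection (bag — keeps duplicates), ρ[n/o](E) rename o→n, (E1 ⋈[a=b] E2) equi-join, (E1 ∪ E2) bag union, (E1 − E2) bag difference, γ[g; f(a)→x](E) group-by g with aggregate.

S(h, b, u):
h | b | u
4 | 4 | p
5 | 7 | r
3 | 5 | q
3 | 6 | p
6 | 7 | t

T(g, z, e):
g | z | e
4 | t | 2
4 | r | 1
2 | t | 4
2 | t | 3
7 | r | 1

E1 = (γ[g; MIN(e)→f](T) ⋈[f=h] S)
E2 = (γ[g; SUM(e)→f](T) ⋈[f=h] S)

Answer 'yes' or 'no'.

E1 row counts bottom-up:
  T → 5
  γ[g; MIN(e)→f](T) → 3
  S → 5
  (γ[g; MIN(e)→f](T) ⋈[f=h] S) → 2
E2 row counts bottom-up:
  T → 5
  γ[g; SUM(e)→f](T) → 3
  S → 5
  (γ[g; SUM(e)→f](T) ⋈[f=h] S) → 2

E1 result:
g | f | h | b | u
2 | 3 | 3 | 5 | q
2 | 3 | 3 | 6 | p
E2 result:
g | f | h | b | u
4 | 3 | 3 | 5 | q
4 | 3 | 3 | 6 | p
Witness: (2, 3, 3, 6, 'p') appears 1× in E1 but 0× in E2.

no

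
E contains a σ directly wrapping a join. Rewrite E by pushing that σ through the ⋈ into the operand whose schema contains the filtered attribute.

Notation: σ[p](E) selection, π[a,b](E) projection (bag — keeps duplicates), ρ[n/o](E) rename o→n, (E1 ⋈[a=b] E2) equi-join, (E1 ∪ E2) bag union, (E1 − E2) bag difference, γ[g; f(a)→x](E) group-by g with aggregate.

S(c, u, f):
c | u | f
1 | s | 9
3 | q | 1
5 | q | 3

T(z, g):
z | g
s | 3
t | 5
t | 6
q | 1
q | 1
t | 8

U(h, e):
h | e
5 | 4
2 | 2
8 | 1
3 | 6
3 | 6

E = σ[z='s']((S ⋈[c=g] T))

σ filters on z, owned by the right side.
E' = (S ⋈[c=g] σ[z='s'](T))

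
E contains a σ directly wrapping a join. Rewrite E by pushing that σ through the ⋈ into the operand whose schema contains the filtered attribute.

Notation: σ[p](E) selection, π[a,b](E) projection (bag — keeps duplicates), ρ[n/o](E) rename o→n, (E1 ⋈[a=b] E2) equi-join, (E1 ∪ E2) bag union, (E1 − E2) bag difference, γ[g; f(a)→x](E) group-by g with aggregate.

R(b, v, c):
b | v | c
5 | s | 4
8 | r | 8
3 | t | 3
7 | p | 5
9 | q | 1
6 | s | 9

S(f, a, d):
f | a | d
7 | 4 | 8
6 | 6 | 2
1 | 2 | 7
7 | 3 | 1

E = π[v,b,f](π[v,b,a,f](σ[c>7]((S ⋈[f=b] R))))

σ filters on c, owned by the right side.
E' = π[v,b,f](π[v,b,a,f]((S ⋈[f=b] σ[c>7](R))))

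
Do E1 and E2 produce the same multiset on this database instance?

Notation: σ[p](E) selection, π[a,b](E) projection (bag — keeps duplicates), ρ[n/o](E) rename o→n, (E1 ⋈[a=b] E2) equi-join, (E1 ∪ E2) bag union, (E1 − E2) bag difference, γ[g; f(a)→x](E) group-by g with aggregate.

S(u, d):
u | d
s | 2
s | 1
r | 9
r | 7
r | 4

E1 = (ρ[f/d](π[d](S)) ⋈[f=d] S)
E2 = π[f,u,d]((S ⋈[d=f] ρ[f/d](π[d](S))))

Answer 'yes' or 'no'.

E1 subexpression sizes:
  S → 5
  π[d](S) → 5
  ρ[f/d](π[d](S)) → 5
  S → 5
  (ρ[f/d](π[d](S)) ⋈[f=d] S) → 5
E2 subexpression sizes:
  S → 5
  S → 5
  π[d](S) → 5
  ρ[f/d](π[d](S)) → 5
  (S ⋈[d=f] ρ[f/d](π[d](S))) → 5
  π[f,u,d]((S ⋈[d=f] ρ[f/d](π[d](S)))) → 5

E1 and E2 produce the same multiset:
f | u | d
1 | s | 1
2 | s | 2
4 | r | 4
7 | r | 7
9 | r | 9

yes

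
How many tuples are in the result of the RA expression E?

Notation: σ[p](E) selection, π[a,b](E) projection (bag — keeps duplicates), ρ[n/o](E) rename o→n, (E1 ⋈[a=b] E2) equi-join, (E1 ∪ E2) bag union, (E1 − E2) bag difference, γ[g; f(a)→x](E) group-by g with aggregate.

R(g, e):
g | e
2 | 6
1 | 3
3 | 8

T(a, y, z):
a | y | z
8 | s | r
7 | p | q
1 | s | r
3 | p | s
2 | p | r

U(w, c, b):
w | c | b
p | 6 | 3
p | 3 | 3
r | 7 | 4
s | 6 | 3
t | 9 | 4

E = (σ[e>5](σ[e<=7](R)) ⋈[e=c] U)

Per-node cardinality:
  R → 3
  σ[e<=7](R) → 2
  σ[e>5](σ[e<=7](R)) → 1
  U → 5
  (σ[e>5](σ[e<=7](R)) ⋈[e=c] U) → 2

|E| = 2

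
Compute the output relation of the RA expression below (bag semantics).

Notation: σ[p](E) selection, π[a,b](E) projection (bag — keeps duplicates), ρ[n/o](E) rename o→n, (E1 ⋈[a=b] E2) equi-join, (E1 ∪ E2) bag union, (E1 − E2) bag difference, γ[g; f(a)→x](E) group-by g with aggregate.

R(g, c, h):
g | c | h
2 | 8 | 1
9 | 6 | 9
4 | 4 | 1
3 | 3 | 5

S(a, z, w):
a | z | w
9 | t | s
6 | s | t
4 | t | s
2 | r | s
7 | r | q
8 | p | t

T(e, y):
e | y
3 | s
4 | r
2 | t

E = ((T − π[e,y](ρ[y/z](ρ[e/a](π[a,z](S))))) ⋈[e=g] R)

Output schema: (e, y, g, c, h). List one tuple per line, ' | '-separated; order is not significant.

Per-node cardinality:
  T → 3
  S → 6
  π[a,z](S) → 6
  ρ[e/a](π[a,z](S)) → 6
  ρ[y/z](ρ[e/a](π[a,z](S))) → 6
  π[e,y](ρ[y/z](ρ[e/a](π[a,z](S)))) → 6
  (T − π[e,y](ρ[y/z](ρ[e/a](π[a,z](S))))) → 3
  R → 4
  ((T − π[e,y](ρ[y/z](ρ[e/a](π[a,z](S))))) ⋈[e=g] R) → 3

== RESULT ==
e | y | g | c | h
2 | t | 2 | 8 | 1
3 | s | 3 | 3 | 5
4 | r | 4 | 4 | 1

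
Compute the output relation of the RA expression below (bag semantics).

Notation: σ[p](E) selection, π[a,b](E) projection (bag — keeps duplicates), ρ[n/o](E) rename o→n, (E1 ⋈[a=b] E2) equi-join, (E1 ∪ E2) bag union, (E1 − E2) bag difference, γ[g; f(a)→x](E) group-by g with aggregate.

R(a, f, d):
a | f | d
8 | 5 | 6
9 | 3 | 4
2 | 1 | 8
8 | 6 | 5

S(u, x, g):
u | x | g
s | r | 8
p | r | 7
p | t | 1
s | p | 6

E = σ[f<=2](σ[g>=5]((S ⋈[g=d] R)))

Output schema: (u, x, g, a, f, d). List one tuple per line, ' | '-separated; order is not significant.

Stepwise |·|:
  S → 4
  R → 4
  (S ⋈[g=d] R) → 2
  σ[g>=5]((S ⋈[g=d] R)) → 2
  σ[f<=2](σ[g>=5]((S ⋈[g=d] R))) → 1

== RESULT ==
u | x | g | a | f | d
s | r | 8 | 2 | 1 | 8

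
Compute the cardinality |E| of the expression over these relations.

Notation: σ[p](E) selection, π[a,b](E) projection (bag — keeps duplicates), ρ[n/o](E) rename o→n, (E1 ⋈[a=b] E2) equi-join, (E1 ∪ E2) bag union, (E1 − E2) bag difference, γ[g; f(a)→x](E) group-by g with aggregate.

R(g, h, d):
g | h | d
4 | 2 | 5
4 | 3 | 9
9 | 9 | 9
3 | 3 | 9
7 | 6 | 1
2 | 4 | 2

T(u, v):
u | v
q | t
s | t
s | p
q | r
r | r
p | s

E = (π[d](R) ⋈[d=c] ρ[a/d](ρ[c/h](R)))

Row counts bottom-up:
  R → 6
  π[d](R) → 6
  R → 6
  ρ[c/h](R) → 6
  ρ[a/d](ρ[c/h](R)) → 6
  (π[d](R) ⋈[d=c] ρ[a/d](ρ[c/h](R))) → 4

|E| = 4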